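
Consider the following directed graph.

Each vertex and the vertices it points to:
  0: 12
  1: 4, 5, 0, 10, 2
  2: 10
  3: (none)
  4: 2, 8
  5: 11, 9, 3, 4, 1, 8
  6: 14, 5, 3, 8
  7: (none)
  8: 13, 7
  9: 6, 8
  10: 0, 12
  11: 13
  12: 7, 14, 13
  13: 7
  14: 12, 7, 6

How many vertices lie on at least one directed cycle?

A vertex is on a directed cycle iff it belongs to a strongly connected component of size ≥ 2 (or has a self-loop).
The vertices on cycles are {0, 1, 2, 4, 5, 6, 9, 10, 12, 14} — 10 in total.

10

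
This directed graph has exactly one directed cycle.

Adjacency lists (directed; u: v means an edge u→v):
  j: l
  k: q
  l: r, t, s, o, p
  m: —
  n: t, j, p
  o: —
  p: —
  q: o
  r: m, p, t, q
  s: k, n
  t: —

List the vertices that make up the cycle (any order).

DFS with gray/black marking from l:
l gray
  r gray
    m gray
    m black
    p gray
    p black
    t gray
    t black
    q gray
      o gray
      o black
    q black
  r black
  l→t: t black — skip
  s gray
    k gray
      k→q: q black — skip
    k black
    n gray
      n→t: t black — skip
      j gray
        j→l: l is gray → back edge
Back edge closes the cycle l → s → n → j → l; its vertices are {j, l, n, s}.

j, l, n, s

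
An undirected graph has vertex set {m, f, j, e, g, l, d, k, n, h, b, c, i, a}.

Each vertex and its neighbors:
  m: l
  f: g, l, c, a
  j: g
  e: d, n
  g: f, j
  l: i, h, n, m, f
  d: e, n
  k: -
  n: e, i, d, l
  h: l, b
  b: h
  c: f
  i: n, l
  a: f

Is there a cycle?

Yes

DFS, tracking each vertex's parent; an edge to a visited non-parent vertex closes a cycle.
Start from i:
visit i (parent –)
  visit n (parent i)
    visit e (parent n)
      visit d (parent e)
        d–e: parent, skip
        d–n: n visited and ≠ parent → cycle
Cycle: n – e – d – n.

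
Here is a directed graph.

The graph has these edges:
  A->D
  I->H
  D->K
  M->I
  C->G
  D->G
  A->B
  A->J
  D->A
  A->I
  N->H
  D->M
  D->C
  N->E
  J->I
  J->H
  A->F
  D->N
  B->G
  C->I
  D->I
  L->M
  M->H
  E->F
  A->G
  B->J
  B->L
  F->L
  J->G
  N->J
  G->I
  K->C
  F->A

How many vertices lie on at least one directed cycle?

5

A vertex is on a directed cycle iff it belongs to a strongly connected component of size ≥ 2 (or has a self-loop).
The vertices on cycles are {A, D, E, F, N} — 5 in total.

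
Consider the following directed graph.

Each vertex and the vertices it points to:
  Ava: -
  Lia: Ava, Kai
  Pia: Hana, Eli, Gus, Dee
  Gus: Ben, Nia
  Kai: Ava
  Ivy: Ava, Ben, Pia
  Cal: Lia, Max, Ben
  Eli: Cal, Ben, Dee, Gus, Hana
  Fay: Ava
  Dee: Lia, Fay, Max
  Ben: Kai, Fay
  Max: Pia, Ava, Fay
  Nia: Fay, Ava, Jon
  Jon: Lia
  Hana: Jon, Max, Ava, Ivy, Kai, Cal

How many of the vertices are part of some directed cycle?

7

A vertex is on a directed cycle iff it belongs to a strongly connected component of size ≥ 2 (or has a self-loop).
The vertices on cycles are {Cal, Dee, Eli, Ivy, Max, Pia, Hana} — 7 in total.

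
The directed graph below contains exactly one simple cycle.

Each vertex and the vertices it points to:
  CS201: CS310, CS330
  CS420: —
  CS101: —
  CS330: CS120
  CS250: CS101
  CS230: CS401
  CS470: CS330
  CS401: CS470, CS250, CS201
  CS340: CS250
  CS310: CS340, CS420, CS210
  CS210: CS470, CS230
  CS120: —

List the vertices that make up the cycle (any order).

DFS with gray/black marking from CS310:
CS310 gray
  CS340 gray
    CS250 gray
      CS101 gray
      CS101 black
    CS250 black
  CS340 black
  CS420 gray
  CS420 black
  CS210 gray
    CS470 gray
      CS330 gray
        CS120 gray
        CS120 black
      CS330 black
    CS470 black
    CS230 gray
      CS401 gray
        CS401→CS470: CS470 black — skip
        CS401→CS250: CS250 black — skip
        CS201 gray
          CS201→CS310: CS310 is gray → back edge
Back edge closes the cycle CS310 → CS210 → CS230 → CS401 → CS201 → CS310; its vertices are {CS201, CS210, CS230, CS310, CS401}.

CS201, CS210, CS230, CS310, CS401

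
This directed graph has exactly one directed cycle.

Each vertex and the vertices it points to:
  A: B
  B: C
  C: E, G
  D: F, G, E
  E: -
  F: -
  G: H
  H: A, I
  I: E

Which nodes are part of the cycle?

DFS with gray/black marking from G:
G gray
  H gray
    A gray
      B gray
        C gray
          E gray
          E black
          C→G: G is gray → back edge
Back edge closes the cycle G → H → A → B → C → G; its vertices are {A, B, C, G, H}.

A, B, C, G, H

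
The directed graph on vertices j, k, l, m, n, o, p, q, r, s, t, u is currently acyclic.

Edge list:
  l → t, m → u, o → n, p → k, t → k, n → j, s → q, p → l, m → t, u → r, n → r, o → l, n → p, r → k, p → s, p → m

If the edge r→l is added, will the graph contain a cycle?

Adding r→l creates a cycle iff l can already reach r.
Explore from l: no path reaches r. The graph stays acyclic.

No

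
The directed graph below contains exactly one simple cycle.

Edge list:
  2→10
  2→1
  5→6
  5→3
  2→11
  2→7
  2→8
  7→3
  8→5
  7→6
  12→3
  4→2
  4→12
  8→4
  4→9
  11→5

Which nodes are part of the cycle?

DFS with gray/black marking from 2:
2 gray
  11 gray
    5 gray
      3 gray
      3 black
      6 gray
      6 black
    5 black
  11 black
  7 gray
    7→6: 6 black — skip
    7→3: 3 black — skip
  7 black
  8 gray
    4 gray
      9 gray
      9 black
      4→2: 2 is gray → back edge
Back edge closes the cycle 2 → 8 → 4 → 2; its vertices are {2, 4, 8}.

2, 4, 8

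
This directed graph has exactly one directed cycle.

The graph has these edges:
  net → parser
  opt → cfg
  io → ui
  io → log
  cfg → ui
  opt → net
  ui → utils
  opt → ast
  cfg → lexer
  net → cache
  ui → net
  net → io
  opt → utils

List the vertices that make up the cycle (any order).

io, ui, net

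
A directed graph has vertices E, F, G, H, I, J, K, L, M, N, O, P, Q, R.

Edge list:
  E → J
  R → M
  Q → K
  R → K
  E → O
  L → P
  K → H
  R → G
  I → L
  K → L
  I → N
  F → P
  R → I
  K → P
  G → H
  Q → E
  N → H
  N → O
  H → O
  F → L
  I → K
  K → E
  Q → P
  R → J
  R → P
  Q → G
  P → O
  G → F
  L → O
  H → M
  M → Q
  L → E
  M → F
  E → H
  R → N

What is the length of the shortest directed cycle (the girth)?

For each vertex v, BFS finds the shortest path from v back to v.
The shortest such closed walk is M → Q → E → H → M, length 4.

4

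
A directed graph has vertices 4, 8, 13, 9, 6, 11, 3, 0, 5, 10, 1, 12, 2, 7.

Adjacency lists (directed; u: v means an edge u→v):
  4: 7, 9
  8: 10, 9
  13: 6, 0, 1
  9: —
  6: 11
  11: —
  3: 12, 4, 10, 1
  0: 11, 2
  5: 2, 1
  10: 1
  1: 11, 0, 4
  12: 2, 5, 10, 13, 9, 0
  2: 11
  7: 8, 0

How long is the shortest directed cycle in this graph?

For each vertex v, BFS finds the shortest path from v back to v.
The shortest such closed walk is 4 → 7 → 8 → 10 → 1 → 4, length 5.

5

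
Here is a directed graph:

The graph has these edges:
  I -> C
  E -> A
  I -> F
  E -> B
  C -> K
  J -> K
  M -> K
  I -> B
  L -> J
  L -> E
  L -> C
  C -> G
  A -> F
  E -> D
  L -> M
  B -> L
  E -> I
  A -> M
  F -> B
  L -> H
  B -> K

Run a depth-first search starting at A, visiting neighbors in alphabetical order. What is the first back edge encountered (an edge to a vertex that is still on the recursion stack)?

E->A

DFS from A (visiting neighbors in alphabetical order); mark gray on enter, black on exit:
A gray
  F gray
    B gray
      K gray
      K black
      L gray
        C gray
          G gray
          G black
          C→K: K black — skip
        C black
        E gray
          E→A: A is gray → back edge
First back edge: E → A.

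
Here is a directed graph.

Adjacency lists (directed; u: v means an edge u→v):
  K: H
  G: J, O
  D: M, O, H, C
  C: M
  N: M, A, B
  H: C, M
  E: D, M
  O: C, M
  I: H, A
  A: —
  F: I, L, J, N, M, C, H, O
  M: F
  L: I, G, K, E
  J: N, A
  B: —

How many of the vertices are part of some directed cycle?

13

A vertex is on a directed cycle iff it belongs to a strongly connected component of size ≥ 2 (or has a self-loop).
The vertices on cycles are {C, D, E, F, G, H, I, J, K, L, M, N, O} — 13 in total.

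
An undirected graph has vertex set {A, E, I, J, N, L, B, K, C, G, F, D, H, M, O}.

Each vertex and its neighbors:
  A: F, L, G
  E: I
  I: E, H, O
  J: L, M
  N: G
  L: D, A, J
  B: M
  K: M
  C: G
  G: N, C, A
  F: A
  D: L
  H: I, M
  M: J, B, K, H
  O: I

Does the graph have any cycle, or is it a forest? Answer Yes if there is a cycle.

DFS, tracking each vertex's parent; an edge to a visited non-parent vertex closes a cycle.
Start from K:
visit K (parent –)
  visit M (parent K)
    visit J (parent M)
      visit L (parent J)
        visit D (parent L)
          D–L: parent, skip
        visit A (parent L)
          visit F (parent A)
            F–A: parent, skip
          A–L: parent, skip
          visit G (parent A)
            visit N (parent G)
              N–G: parent, skip
            visit C (parent G)
              C–G: parent, skip
            G–A: parent, skip
        L–J: parent, skip
      J–M: parent, skip
    visit B (parent M)
      B–M: parent, skip
    M–K: parent, skip
    visit H (parent M)
      visit I (parent H)
        visit E (parent I)
          E–I: parent, skip
        I–H: parent, skip
        visit O (parent I)
          O–I: parent, skip
      H–M: parent, skip
No non-parent visited neighbor found — the graph is a forest.

No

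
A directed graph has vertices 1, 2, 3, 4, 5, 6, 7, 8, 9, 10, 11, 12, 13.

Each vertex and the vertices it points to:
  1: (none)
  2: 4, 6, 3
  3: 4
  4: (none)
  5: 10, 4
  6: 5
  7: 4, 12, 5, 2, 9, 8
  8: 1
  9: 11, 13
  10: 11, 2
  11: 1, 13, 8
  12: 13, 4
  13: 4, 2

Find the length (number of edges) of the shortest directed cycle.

4

For each vertex v, BFS finds the shortest path from v back to v.
The shortest such closed walk is 2 → 6 → 5 → 10 → 2, length 4.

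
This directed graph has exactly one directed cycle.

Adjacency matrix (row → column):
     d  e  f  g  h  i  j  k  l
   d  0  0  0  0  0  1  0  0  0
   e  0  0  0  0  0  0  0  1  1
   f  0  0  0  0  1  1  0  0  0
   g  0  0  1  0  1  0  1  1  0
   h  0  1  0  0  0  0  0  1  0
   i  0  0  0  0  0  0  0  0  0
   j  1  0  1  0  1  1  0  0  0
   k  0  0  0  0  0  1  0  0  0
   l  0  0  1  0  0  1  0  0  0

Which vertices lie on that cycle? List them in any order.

e, f, h, l

DFS with gray/black marking from h:
h gray
  e gray
    l gray
      i gray
      i black
      f gray
        f→i: i black — skip
        f→h: h is gray → back edge
Back edge closes the cycle h → e → l → f → h; its vertices are {e, f, h, l}.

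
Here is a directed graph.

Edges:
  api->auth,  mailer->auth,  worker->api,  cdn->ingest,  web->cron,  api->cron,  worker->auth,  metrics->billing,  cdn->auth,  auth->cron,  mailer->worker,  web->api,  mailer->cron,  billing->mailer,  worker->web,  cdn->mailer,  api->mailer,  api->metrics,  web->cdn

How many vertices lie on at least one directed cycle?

7

A vertex is on a directed cycle iff it belongs to a strongly connected component of size ≥ 2 (or has a self-loop).
The vertices on cycles are {api, cdn, web, mailer, worker, billing, metrics} — 7 in total.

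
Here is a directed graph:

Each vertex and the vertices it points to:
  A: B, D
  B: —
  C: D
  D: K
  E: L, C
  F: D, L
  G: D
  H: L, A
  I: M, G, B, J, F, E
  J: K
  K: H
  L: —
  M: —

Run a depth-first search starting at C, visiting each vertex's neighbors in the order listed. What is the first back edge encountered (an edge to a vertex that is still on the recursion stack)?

A→D

DFS from C (visiting each vertex's neighbors in the order listed); mark gray on enter, black on exit:
C gray
  D gray
    K gray
      H gray
        L gray
        L black
        A gray
          B gray
          B black
          A→D: D is gray → back edge
First back edge: A → D.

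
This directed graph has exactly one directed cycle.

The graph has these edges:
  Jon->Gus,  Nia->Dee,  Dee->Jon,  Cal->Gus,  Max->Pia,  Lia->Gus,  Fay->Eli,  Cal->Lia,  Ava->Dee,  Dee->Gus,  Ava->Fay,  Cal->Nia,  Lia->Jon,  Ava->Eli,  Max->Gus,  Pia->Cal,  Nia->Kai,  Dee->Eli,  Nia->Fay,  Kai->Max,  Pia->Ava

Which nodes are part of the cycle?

DFS with gray/black marking from Pia:
Pia gray
  Cal gray
    Lia gray
      Gus gray
      Gus black
      Jon gray
        Jon→Gus: Gus black — skip
      Jon black
    Lia black
    Cal→Gus: Gus black — skip
    Nia gray
      Dee gray
        Dee→Jon: Jon black — skip
        Eli gray
        Eli black
        Dee→Gus: Gus black — skip
      Dee black
      Fay gray
        Fay→Eli: Eli black — skip
      Fay black
      Kai gray
        Max gray
          Max→Pia: Pia is gray → back edge
Back edge closes the cycle Pia → Cal → Nia → Kai → Max → Pia; its vertices are {Cal, Kai, Max, Nia, Pia}.

Cal, Kai, Max, Nia, Pia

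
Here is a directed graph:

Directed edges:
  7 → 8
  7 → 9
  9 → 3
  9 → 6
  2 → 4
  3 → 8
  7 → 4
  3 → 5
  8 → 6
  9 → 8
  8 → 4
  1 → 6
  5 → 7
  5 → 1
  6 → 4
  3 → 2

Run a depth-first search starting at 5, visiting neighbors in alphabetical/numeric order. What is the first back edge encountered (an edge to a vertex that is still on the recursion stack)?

DFS from 5 (visiting neighbors in alphabetical/numeric order); mark gray on enter, black on exit:
5 gray
  1 gray
    6 gray
      4 gray
      4 black
    6 black
  1 black
  7 gray
    7→4: 4 black — skip
    8 gray
      8→4: 4 black — skip
      8→6: 6 black — skip
    8 black
    9 gray
      3 gray
        2 gray
          2→4: 4 black — skip
        2 black
        3→5: 5 is gray → back edge
First back edge: 3 → 5.

3->5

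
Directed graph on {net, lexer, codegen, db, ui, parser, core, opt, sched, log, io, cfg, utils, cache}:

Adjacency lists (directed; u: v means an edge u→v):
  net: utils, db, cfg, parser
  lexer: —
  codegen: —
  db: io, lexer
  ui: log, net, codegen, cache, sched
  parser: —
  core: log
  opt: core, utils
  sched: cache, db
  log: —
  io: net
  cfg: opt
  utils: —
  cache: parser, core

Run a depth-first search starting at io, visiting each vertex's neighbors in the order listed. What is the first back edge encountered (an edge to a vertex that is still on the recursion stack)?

db->io

DFS from io (visiting each vertex's neighbors in the order listed); mark gray on enter, black on exit:
io gray
  net gray
    utils gray
    utils black
    db gray
      db→io: io is gray → back edge
First back edge: db → io.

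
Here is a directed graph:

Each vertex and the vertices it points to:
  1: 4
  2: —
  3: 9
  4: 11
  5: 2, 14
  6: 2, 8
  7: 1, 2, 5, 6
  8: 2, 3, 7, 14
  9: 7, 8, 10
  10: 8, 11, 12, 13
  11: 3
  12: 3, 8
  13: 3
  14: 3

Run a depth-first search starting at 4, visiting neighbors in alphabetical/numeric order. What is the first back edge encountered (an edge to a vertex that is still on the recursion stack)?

1→4

DFS from 4 (visiting neighbors in alphabetical/numeric order); mark gray on enter, black on exit:
4 gray
  11 gray
    3 gray
      9 gray
        7 gray
          1 gray
            1→4: 4 is gray → back edge
First back edge: 1 → 4.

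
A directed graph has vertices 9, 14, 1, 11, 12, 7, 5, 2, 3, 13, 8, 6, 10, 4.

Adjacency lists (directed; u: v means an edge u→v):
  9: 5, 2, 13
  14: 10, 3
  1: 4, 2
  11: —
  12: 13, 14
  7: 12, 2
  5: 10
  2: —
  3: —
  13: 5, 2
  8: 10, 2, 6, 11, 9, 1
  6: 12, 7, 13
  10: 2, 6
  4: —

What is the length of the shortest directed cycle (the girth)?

4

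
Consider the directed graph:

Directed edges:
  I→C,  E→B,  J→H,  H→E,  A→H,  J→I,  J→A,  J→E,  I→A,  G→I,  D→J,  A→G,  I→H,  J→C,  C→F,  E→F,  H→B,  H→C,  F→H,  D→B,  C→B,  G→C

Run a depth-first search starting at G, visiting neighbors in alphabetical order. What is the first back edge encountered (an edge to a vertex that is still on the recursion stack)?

H→C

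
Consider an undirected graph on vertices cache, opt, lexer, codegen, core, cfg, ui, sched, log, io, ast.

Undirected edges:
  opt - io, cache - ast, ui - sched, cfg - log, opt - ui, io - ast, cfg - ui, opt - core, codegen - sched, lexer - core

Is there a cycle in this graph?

No

DFS, tracking each vertex's parent; an edge to a visited non-parent vertex closes a cycle.
Start from ui:
visit ui (parent –)
  visit cfg (parent ui)
    cfg–ui: parent, skip
    visit log (parent cfg)
      log–cfg: parent, skip
  visit sched (parent ui)
    sched–ui: parent, skip
    visit codegen (parent sched)
      codegen–sched: parent, skip
  visit opt (parent ui)
    visit io (parent opt)
      visit ast (parent io)
        visit cache (parent ast)
          cache–ast: parent, skip
        ast–io: parent, skip
      io–opt: parent, skip
    visit core (parent opt)
      core–opt: parent, skip
      visit lexer (parent core)
        lexer–core: parent, skip
    opt–ui: parent, skip
No non-parent visited neighbor found — the graph is a forest.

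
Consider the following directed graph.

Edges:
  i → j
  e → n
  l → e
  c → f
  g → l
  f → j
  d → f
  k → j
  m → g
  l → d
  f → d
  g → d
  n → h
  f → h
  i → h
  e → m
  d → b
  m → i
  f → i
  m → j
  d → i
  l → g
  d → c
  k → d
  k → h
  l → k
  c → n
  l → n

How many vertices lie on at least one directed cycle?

7

A vertex is on a directed cycle iff it belongs to a strongly connected component of size ≥ 2 (or has a self-loop).
The vertices on cycles are {c, d, e, f, g, l, m} — 7 in total.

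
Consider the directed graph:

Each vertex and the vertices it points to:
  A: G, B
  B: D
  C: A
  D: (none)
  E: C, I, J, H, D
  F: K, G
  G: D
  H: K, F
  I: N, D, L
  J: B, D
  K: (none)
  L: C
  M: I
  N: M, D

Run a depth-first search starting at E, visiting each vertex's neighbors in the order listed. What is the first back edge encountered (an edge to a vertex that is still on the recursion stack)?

DFS from E (visiting each vertex's neighbors in the order listed); mark gray on enter, black on exit:
E gray
  C gray
    A gray
      G gray
        D gray
        D black
      G black
      B gray
        B→D: D black — skip
      B black
    A black
  C black
  I gray
    N gray
      M gray
        M→I: I is gray → back edge
First back edge: M → I.

M→I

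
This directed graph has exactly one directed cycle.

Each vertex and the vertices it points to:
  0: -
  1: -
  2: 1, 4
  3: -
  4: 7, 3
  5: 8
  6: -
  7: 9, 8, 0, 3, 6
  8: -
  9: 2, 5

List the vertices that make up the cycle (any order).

DFS with gray/black marking from 7:
7 gray
  9 gray
    2 gray
      1 gray
      1 black
      4 gray
        4→7: 7 is gray → back edge
Back edge closes the cycle 7 → 9 → 2 → 4 → 7; its vertices are {2, 4, 7, 9}.

2, 4, 7, 9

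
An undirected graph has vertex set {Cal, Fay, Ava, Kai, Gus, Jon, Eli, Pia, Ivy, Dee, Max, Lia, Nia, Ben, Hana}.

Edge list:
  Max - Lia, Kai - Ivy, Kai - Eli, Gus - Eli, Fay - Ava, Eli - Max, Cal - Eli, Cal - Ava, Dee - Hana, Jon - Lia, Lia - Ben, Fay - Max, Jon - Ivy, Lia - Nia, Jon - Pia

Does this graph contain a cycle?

DFS, tracking each vertex's parent; an edge to a visited non-parent vertex closes a cycle.
Start from Max:
visit Max (parent –)
  visit Fay (parent Max)
    visit Ava (parent Fay)
      Ava–Fay: parent, skip
      visit Cal (parent Ava)
        Cal–Ava: parent, skip
        visit Eli (parent Cal)
          visit Gus (parent Eli)
            Gus–Eli: parent, skip
          Eli–Cal: parent, skip
          Eli–Max: Max visited and ≠ parent → cycle
Cycle: Max – Fay – Ava – Cal – Eli – Max.

Yes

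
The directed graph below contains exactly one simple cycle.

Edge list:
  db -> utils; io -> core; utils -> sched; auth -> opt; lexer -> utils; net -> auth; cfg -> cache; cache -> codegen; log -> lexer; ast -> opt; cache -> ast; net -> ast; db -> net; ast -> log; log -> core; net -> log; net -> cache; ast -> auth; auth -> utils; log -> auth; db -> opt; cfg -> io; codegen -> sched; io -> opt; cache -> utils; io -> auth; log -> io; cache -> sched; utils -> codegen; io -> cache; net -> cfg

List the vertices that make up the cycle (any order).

DFS with gray/black marking from ast:
ast gray
  auth gray
    utils gray
      codegen gray
        sched gray
        sched black
      codegen black
      utils→sched: sched black — skip
    utils black
    opt gray
    opt black
  auth black
  log gray
    core gray
    core black
    lexer gray
      lexer→utils: utils black — skip
    lexer black
    io gray
      io→core: core black — skip
      io→opt: opt black — skip
      io→auth: auth black — skip
      cache gray
        cache→ast: ast is gray → back edge
Back edge closes the cycle ast → log → io → cache → ast; its vertices are {io, ast, log, cache}.

io, ast, log, cache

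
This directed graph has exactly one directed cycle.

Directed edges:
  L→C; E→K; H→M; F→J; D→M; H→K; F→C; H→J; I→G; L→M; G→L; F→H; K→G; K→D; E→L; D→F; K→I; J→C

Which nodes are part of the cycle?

DFS with gray/black marking from K:
K gray
  D gray
    F gray
      J gray
        C gray
        C black
      J black
      H gray
        H→J: J black — skip
        H→K: K is gray → back edge
Back edge closes the cycle K → D → F → H → K; its vertices are {D, F, H, K}.

D, F, H, K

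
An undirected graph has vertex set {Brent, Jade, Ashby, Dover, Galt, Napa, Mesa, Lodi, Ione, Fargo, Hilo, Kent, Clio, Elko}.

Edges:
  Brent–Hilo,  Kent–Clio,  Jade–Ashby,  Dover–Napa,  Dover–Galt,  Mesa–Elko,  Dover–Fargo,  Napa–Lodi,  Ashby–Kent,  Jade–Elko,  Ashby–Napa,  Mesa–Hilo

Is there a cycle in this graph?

No

DFS, tracking each vertex's parent; an edge to a visited non-parent vertex closes a cycle.
Start from Dover:
visit Dover (parent –)
  visit Napa (parent Dover)
    visit Lodi (parent Napa)
      Lodi–Napa: parent, skip
    visit Ashby (parent Napa)
      visit Jade (parent Ashby)
        Jade–Ashby: parent, skip
        visit Elko (parent Jade)
          Elko–Jade: parent, skip
          visit Mesa (parent Elko)
            visit Hilo (parent Mesa)
              Hilo–Mesa: parent, skip
              visit Brent (parent Hilo)
                Brent–Hilo: parent, skip
            Mesa–Elko: parent, skip
      visit Kent (parent Ashby)
        visit Clio (parent Kent)
          Clio–Kent: parent, skip
        Kent–Ashby: parent, skip
      Ashby–Napa: parent, skip
    Napa–Dover: parent, skip
  visit Galt (parent Dover)
    Galt–Dover: parent, skip
  visit Fargo (parent Dover)
    Fargo–Dover: parent, skip
visit Ione (parent –)
No non-parent visited neighbor found — the graph is a forest.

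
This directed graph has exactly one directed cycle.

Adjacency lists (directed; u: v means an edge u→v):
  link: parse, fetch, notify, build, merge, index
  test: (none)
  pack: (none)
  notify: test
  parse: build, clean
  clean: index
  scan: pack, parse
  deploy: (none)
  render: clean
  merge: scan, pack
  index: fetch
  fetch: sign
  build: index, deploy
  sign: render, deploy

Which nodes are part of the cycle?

sign, clean, fetch, index, render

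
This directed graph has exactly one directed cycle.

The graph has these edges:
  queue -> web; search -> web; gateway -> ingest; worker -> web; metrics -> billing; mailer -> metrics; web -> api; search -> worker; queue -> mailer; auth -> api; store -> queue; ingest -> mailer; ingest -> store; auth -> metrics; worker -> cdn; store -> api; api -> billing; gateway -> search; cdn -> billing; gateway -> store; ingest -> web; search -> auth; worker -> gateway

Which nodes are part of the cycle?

search, worker, gateway

DFS with gray/black marking from gateway:
gateway gray
  ingest gray
    store gray
      queue gray
        web gray
          api gray
            billing gray
            billing black
          api black
        web black
        mailer gray
          metrics gray
            metrics→billing: billing black — skip
          metrics black
        mailer black
      queue black
      store→api: api black — skip
    store black
    ingest→mailer: mailer black — skip
    ingest→web: web black — skip
  ingest black
  gateway→store: store black — skip
  search gray
    worker gray
      worker→gateway: gateway is gray → back edge
Back edge closes the cycle gateway → search → worker → gateway; its vertices are {search, worker, gateway}.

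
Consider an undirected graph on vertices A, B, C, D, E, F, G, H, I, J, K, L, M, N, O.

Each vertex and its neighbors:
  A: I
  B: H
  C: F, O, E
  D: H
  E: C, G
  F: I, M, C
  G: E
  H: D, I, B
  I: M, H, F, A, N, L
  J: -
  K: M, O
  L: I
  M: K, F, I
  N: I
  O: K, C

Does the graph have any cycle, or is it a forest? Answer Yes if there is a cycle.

DFS, tracking each vertex's parent; an edge to a visited non-parent vertex closes a cycle.
Start from M:
visit M (parent –)
  visit K (parent M)
    K–M: parent, skip
    visit O (parent K)
      O–K: parent, skip
      visit C (parent O)
        visit F (parent C)
          visit I (parent F)
            I–M: M visited and ≠ parent → cycle
Cycle: M – K – O – C – F – I – M.

Yes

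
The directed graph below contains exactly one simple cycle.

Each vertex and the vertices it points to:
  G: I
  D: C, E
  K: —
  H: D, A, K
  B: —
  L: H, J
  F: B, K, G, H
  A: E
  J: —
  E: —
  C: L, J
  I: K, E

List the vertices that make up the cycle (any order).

DFS with gray/black marking from H:
H gray
  D gray
    C gray
      L gray
        L→H: H is gray → back edge
Back edge closes the cycle H → D → C → L → H; its vertices are {C, D, H, L}.

C, D, H, L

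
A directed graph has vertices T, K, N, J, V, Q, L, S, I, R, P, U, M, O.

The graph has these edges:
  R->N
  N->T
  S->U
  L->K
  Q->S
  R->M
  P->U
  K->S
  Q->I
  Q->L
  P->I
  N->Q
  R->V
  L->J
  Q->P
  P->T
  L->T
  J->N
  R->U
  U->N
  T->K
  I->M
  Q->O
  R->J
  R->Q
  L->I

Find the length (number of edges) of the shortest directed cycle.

For each vertex v, BFS finds the shortest path from v back to v.
The shortest such closed walk is Q → S → U → N → Q, length 4.

4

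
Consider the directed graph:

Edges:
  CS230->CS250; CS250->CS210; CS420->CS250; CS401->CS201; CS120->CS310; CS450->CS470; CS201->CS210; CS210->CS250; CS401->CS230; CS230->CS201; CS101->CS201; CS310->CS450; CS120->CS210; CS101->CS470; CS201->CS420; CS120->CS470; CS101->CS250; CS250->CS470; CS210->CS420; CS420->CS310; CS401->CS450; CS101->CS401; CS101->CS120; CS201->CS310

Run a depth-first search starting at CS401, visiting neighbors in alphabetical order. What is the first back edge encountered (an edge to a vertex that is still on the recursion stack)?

CS250->CS210

DFS from CS401 (visiting neighbors in alphabetical order); mark gray on enter, black on exit:
CS401 gray
  CS201 gray
    CS210 gray
      CS250 gray
        CS250→CS210: CS210 is gray → back edge
First back edge: CS250 → CS210.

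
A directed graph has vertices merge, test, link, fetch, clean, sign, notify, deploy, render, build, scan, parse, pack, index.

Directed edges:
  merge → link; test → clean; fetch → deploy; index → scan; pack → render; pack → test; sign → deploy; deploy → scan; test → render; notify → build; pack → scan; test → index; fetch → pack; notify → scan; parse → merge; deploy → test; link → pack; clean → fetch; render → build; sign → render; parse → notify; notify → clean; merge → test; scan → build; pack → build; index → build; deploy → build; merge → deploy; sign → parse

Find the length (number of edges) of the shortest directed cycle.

For each vertex v, BFS finds the shortest path from v back to v.
The shortest such closed walk is test → clean → fetch → deploy → test, length 4.

4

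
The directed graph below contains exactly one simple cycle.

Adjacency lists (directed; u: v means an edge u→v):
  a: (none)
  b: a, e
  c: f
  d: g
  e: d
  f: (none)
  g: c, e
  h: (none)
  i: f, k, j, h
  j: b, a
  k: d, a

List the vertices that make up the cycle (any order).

DFS with gray/black marking from d:
d gray
  g gray
    c gray
      f gray
      f black
    c black
    e gray
      e→d: d is gray → back edge
Back edge closes the cycle d → g → e → d; its vertices are {d, e, g}.

d, e, g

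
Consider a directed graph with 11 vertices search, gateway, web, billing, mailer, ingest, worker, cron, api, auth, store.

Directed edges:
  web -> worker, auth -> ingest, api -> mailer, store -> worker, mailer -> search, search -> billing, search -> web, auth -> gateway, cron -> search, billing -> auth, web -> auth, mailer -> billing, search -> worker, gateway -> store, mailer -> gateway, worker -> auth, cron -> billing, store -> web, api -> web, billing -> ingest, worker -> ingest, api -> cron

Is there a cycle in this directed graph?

Yes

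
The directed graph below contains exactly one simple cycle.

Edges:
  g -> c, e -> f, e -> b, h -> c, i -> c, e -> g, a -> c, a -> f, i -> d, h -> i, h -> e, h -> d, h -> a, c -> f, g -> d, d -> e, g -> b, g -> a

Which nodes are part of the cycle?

d, e, g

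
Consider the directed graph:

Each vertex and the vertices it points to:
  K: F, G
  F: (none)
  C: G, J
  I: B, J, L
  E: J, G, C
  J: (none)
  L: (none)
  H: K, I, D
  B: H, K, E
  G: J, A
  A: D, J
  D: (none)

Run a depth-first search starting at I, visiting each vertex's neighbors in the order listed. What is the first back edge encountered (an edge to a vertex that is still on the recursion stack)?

H->I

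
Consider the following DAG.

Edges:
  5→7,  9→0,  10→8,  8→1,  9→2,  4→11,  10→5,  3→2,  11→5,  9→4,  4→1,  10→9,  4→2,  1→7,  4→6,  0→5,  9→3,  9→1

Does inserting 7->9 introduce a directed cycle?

Adding 7→9 creates a cycle iff 9 can already reach 7.
Path from 9: 9 → 1 → 7.
So 9 → … → 7 → 9 is a cycle.

Yes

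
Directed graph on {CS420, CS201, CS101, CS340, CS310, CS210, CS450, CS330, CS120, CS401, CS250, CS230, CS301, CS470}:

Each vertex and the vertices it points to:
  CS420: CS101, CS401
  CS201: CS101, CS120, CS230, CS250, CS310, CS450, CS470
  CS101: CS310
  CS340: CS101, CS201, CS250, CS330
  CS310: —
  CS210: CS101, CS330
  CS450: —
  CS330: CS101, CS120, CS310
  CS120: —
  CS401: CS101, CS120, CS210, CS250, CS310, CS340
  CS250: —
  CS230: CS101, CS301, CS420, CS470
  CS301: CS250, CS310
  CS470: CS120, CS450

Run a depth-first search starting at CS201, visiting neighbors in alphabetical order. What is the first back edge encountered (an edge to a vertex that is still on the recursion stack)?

CS340→CS201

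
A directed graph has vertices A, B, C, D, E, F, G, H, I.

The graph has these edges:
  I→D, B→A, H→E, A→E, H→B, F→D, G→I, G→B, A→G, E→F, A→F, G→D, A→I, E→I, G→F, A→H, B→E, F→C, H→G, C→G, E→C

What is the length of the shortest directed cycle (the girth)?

For each vertex v, BFS finds the shortest path from v back to v.
The shortest such closed walk is B → A → H → B, length 3.

3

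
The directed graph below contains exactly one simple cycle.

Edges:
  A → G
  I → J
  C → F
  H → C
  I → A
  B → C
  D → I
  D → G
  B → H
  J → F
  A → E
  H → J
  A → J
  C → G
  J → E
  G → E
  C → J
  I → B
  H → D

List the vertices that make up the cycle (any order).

B, D, H, I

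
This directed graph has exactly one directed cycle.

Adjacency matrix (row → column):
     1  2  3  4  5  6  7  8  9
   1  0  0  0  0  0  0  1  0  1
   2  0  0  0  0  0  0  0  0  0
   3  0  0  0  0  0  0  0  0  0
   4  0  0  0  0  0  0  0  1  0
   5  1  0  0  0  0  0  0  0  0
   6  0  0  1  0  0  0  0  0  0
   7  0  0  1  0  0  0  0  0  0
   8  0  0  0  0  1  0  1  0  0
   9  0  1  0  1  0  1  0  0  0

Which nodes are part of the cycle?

1, 4, 5, 8, 9

DFS with gray/black marking from 9:
9 gray
  6 gray
    3 gray
    3 black
  6 black
  4 gray
    8 gray
      7 gray
        7→3: 3 black — skip
      7 black
      5 gray
        1 gray
          1→9: 9 is gray → back edge
Back edge closes the cycle 9 → 4 → 8 → 5 → 1 → 9; its vertices are {1, 4, 5, 8, 9}.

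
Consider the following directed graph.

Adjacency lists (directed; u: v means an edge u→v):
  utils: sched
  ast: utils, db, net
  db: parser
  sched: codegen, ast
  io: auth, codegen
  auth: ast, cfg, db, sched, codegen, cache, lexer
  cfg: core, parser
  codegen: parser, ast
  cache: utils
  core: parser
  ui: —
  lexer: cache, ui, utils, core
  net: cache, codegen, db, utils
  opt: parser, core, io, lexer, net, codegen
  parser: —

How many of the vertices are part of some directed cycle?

6

A vertex is on a directed cycle iff it belongs to a strongly connected component of size ≥ 2 (or has a self-loop).
The vertices on cycles are {ast, net, cache, sched, utils, codegen} — 6 in total.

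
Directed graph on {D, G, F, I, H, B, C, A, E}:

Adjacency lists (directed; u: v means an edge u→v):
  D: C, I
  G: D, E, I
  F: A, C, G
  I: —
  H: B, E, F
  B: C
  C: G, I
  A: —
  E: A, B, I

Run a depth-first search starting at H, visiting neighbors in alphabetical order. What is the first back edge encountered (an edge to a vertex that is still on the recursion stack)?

D->C

DFS from H (visiting neighbors in alphabetical order); mark gray on enter, black on exit:
H gray
  B gray
    C gray
      G gray
        D gray
          D→C: C is gray → back edge
First back edge: D → C.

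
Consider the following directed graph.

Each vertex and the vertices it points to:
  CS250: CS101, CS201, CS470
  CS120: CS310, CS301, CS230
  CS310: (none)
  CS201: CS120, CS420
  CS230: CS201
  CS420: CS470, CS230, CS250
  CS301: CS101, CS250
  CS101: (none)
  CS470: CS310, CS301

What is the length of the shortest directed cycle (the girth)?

For each vertex v, BFS finds the shortest path from v back to v.
The shortest such closed walk is CS201 → CS120 → CS230 → CS201, length 3.

3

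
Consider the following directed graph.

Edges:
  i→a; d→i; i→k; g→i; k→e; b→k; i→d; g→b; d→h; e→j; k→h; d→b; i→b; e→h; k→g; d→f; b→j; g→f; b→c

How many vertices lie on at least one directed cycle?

A vertex is on a directed cycle iff it belongs to a strongly connected component of size ≥ 2 (or has a self-loop).
The vertices on cycles are {b, d, g, i, k} — 5 in total.

5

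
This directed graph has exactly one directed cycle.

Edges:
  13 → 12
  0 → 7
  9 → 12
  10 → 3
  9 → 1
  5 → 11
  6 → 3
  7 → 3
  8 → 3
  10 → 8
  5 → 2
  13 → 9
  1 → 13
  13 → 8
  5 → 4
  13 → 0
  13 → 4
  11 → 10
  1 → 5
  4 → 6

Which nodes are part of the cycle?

1, 9, 13

DFS with gray/black marking from 1:
1 gray
  5 gray
    2 gray
    2 black
    4 gray
      6 gray
        3 gray
        3 black
      6 black
    4 black
    11 gray
      10 gray
        8 gray
          8→3: 3 black — skip
        8 black
        10→3: 3 black — skip
      10 black
    11 black
  5 black
  13 gray
    13→4: 4 black — skip
    9 gray
      9→1: 1 is gray → back edge
Back edge closes the cycle 1 → 13 → 9 → 1; its vertices are {1, 9, 13}.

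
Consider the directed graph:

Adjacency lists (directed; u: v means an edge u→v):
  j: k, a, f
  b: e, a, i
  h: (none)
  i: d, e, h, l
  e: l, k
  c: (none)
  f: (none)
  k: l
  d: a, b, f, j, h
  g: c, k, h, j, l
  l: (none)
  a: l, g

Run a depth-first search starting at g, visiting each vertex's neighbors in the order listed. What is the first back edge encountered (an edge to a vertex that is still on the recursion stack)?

DFS from g (visiting each vertex's neighbors in the order listed); mark gray on enter, black on exit:
g gray
  c gray
  c black
  k gray
    l gray
    l black
  k black
  h gray
  h black
  j gray
    j→k: k black — skip
    a gray
      a→l: l black — skip
      a→g: g is gray → back edge
First back edge: a → g.

a→g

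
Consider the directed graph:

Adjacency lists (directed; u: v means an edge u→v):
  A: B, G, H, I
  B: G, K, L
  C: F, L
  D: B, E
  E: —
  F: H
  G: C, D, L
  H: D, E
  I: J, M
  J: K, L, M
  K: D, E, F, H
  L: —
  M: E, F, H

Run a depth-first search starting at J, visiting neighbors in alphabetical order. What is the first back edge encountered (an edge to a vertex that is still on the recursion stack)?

H->D

DFS from J (visiting neighbors in alphabetical order); mark gray on enter, black on exit:
J gray
  K gray
    D gray
      B gray
        G gray
          C gray
            F gray
              H gray
                H→D: D is gray → back edge
First back edge: H → D.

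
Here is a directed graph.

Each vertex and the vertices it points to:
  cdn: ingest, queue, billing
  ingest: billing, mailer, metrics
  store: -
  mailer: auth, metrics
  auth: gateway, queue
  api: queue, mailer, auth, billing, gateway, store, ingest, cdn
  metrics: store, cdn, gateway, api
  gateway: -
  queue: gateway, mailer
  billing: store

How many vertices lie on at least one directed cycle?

A vertex is on a directed cycle iff it belongs to a strongly connected component of size ≥ 2 (or has a self-loop).
The vertices on cycles are {api, cdn, auth, queue, ingest, mailer, metrics} — 7 in total.

7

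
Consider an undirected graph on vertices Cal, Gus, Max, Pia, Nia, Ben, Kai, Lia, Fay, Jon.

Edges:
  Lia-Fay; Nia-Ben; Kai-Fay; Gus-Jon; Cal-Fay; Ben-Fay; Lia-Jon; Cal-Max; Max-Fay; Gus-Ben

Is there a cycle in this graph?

Yes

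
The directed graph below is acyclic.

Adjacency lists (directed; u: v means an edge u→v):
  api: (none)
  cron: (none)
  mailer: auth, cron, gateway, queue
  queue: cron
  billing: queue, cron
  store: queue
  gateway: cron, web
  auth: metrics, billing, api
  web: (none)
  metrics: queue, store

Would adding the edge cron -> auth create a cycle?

Yes

Adding cron→auth creates a cycle iff auth can already reach cron.
Path from auth: auth → billing → cron.
So auth → … → cron → auth is a cycle.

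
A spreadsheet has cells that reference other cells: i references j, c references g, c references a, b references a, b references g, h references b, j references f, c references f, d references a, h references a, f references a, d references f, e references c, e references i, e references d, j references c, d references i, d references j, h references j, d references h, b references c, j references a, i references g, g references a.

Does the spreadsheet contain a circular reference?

DFS with white/gray/black marking, starting from f:
f gray
  a gray
  a black
f black
b gray
  b→a: a black — skip
  c gray
    g gray
      g→a: a black — skip
    g black
    c→f: f black — skip
    c→a: a black — skip
  c black
  b→g: g black — skip
b black
d gray
  j gray
    j→c: c black — skip
    j→a: a black — skip
    j→f: f black — skip
  j black
  d→a: a black — skip
  h gray
    h→b: b black — skip
    h→j: j black — skip
    h→a: a black — skip
  h black
  i gray
    i→g: g black — skip
    i→j: j black — skip
  i black
  d→f: f black — skip
d black
e gray
  e→d: d black — skip
  e→i: i black — skip
  e→c: c black — skip
e black
Every edge goes to a white or black vertex — no back edge, so the graph is acyclic.

No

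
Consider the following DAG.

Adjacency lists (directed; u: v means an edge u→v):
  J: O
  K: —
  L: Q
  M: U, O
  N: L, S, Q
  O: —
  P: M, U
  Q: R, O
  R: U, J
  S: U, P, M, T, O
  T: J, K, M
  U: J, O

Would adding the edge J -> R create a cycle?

Yes

Adding J→R creates a cycle iff R can already reach J.
Path from R: R → J.
So R → … → J → R is a cycle.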